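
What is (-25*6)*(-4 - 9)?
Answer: 1950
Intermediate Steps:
(-25*6)*(-4 - 9) = -150*(-13) = 1950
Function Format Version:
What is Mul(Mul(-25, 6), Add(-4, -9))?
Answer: 1950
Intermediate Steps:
Mul(Mul(-25, 6), Add(-4, -9)) = Mul(-150, -13) = 1950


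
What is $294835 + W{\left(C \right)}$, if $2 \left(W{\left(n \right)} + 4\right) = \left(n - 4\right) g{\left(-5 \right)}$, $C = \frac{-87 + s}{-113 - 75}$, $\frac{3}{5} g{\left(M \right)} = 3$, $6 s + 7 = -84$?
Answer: $\frac{665119241}{2256} \approx 2.9482 \cdot 10^{5}$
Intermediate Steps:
$s = - \frac{91}{6}$ ($s = - \frac{7}{6} + \frac{1}{6} \left(-84\right) = - \frac{7}{6} - 14 = - \frac{91}{6} \approx -15.167$)
$g{\left(M \right)} = 5$ ($g{\left(M \right)} = \frac{5}{3} \cdot 3 = 5$)
$C = \frac{613}{1128}$ ($C = \frac{-87 - \frac{91}{6}}{-113 - 75} = - \frac{613}{6 \left(-188\right)} = \left(- \frac{613}{6}\right) \left(- \frac{1}{188}\right) = \frac{613}{1128} \approx 0.54344$)
$W{\left(n \right)} = -14 + \frac{5 n}{2}$ ($W{\left(n \right)} = -4 + \frac{\left(n - 4\right) 5}{2} = -4 + \frac{\left(-4 + n\right) 5}{2} = -4 + \frac{-20 + 5 n}{2} = -4 + \left(-10 + \frac{5 n}{2}\right) = -14 + \frac{5 n}{2}$)
$294835 + W{\left(C \right)} = 294835 + \left(-14 + \frac{5}{2} \cdot \frac{613}{1128}\right) = 294835 + \left(-14 + \frac{3065}{2256}\right) = 294835 - \frac{28519}{2256} = \frac{665119241}{2256}$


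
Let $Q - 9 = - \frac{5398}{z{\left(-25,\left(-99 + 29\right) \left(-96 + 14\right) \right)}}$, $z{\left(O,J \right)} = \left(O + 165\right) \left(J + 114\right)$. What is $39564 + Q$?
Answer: $\frac{16216221241}{409780} \approx 39573.0$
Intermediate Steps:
$z{\left(O,J \right)} = \left(114 + J\right) \left(165 + O\right)$ ($z{\left(O,J \right)} = \left(165 + O\right) \left(114 + J\right) = \left(114 + J\right) \left(165 + O\right)$)
$Q = \frac{3685321}{409780}$ ($Q = 9 - \frac{5398}{18810 + 114 \left(-25\right) + 165 \left(-99 + 29\right) \left(-96 + 14\right) + \left(-99 + 29\right) \left(-96 + 14\right) \left(-25\right)} = 9 - \frac{5398}{18810 - 2850 + 165 \left(\left(-70\right) \left(-82\right)\right) + \left(-70\right) \left(-82\right) \left(-25\right)} = 9 - \frac{5398}{18810 - 2850 + 165 \cdot 5740 + 5740 \left(-25\right)} = 9 - \frac{5398}{18810 - 2850 + 947100 - 143500} = 9 - \frac{5398}{819560} = 9 - \frac{2699}{409780} = \frac{3685321}{409780} \approx 8.9934$)
$39564 + Q = 39564 + \frac{3685321}{409780} = \frac{16216221241}{409780}$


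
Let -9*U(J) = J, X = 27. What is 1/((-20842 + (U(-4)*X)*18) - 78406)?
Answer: -1/99032 ≈ -1.0098e-5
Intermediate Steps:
U(J) = -J/9
1/((-20842 + (U(-4)*X)*18) - 78406) = 1/((-20842 + (-⅑*(-4)*27)*18) - 78406) = 1/((-20842 + ((4/9)*27)*18) - 78406) = 1/((-20842 + 12*18) - 78406) = 1/((-20842 + 216) - 78406) = 1/(-20626 - 78406) = 1/(-99032) = -1/99032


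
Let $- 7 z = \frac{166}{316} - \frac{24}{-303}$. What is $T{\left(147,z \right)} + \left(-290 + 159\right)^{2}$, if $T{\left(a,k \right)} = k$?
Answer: $\frac{1916977019}{111706} \approx 17161.0$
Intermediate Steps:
$z = - \frac{9647}{111706}$ ($z = - \frac{\frac{166}{316} - \frac{24}{-303}}{7} = - \frac{166 \cdot \frac{1}{316} - - \frac{8}{101}}{7} = - \frac{\frac{83}{158} + \frac{8}{101}}{7} = \left(- \frac{1}{7}\right) \frac{9647}{15958} = - \frac{9647}{111706} \approx -0.086361$)
$T{\left(147,z \right)} + \left(-290 + 159\right)^{2} = - \frac{9647}{111706} + \left(-290 + 159\right)^{2} = - \frac{9647}{111706} + \left(-131\right)^{2} = - \frac{9647}{111706} + 17161 = \frac{1916977019}{111706}$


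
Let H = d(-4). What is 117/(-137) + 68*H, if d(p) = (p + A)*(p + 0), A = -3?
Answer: 260731/137 ≈ 1903.1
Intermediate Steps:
d(p) = p*(-3 + p) (d(p) = (p - 3)*(p + 0) = (-3 + p)*p = p*(-3 + p))
H = 28 (H = -4*(-3 - 4) = -4*(-7) = 28)
117/(-137) + 68*H = 117/(-137) + 68*28 = 117*(-1/137) + 1904 = -117/137 + 1904 = 260731/137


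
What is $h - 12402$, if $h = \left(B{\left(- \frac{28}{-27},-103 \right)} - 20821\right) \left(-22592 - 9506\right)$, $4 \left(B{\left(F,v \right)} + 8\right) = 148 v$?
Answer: $790882318$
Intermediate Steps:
$B{\left(F,v \right)} = -8 + 37 v$ ($B{\left(F,v \right)} = -8 + \frac{148 v}{4} = -8 + 37 v$)
$h = 790894720$ ($h = \left(\left(-8 + 37 \left(-103\right)\right) - 20821\right) \left(-22592 - 9506\right) = \left(\left(-8 - 3811\right) - 20821\right) \left(-32098\right) = \left(-3819 - 20821\right) \left(-32098\right) = \left(-24640\right) \left(-32098\right) = 790894720$)
$h - 12402 = 790894720 - 12402 = 790882318$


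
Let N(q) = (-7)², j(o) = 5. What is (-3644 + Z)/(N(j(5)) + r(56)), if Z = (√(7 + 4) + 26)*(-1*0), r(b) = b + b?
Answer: -3644/161 ≈ -22.634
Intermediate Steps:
r(b) = 2*b
N(q) = 49
Z = 0 (Z = (√11 + 26)*0 = (26 + √11)*0 = 0)
(-3644 + Z)/(N(j(5)) + r(56)) = (-3644 + 0)/(49 + 2*56) = -3644/(49 + 112) = -3644/161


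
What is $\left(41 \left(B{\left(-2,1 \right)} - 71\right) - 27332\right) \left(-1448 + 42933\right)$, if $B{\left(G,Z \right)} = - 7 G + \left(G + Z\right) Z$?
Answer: $-1232519350$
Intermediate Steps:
$B{\left(G,Z \right)} = - 7 G + Z \left(G + Z\right)$
$\left(41 \left(B{\left(-2,1 \right)} - 71\right) - 27332\right) \left(-1448 + 42933\right) = \left(41 \left(\left(1^{2} - -14 - 2\right) - 71\right) - 27332\right) \left(-1448 + 42933\right) = \left(41 \left(\left(1 + 14 - 2\right) - 71\right) - 27332\right) 41485 = \left(41 \left(13 - 71\right) - 27332\right) 41485 = \left(41 \left(-58\right) - 27332\right) 41485 = \left(-2378 - 27332\right) 41485 = \left(-29710\right) 41485 = -1232519350$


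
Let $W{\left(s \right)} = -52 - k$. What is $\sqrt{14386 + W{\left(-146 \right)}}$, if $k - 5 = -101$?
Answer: $\sqrt{14430} \approx 120.12$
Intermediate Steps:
$k = -96$ ($k = 5 - 101 = -96$)
$W{\left(s \right)} = 44$ ($W{\left(s \right)} = -52 - -96 = -52 + 96 = 44$)
$\sqrt{14386 + W{\left(-146 \right)}} = \sqrt{14386 + 44} = \sqrt{14430}$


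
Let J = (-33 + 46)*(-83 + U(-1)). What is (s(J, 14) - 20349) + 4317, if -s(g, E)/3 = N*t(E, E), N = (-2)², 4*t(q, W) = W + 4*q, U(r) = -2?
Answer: -16242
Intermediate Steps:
t(q, W) = q + W/4 (t(q, W) = (W + 4*q)/4 = q + W/4)
J = -1105 (J = (-33 + 46)*(-83 - 2) = 13*(-85) = -1105)
N = 4
s(g, E) = -15*E (s(g, E) = -12*(E + E/4) = -12*5*E/4 = -15*E)
(s(J, 14) - 20349) + 4317 = (-15*14 - 20349) + 4317 = (-210 - 20349) + 4317 = -20559 + 4317 = -16242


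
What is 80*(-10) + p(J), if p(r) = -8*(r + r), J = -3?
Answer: -752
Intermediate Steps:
p(r) = -16*r
80*(-10) + p(J) = 80*(-10) - 16*(-3) = -800 + 48 = -752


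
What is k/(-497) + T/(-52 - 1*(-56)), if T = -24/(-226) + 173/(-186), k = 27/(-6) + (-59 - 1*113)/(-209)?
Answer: -1734159409/8732810856 ≈ -0.19858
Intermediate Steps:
k = -1537/418 (k = 27*(-1/6) + (-59 - 113)*(-1/209) = -9/2 - 172*(-1/209) = -9/2 + 172/209 = -1537/418 ≈ -3.6770)
T = -17317/21018 (T = -24*(-1/226) + 173*(-1/186) = 12/113 - 173/186 = -17317/21018 ≈ -0.82391)
k/(-497) + T/(-52 - 1*(-56)) = -1537/418/(-497) - 17317/(21018*(-52 - 1*(-56))) = -1537/418*(-1/497) - 17317/(21018*(-52 + 56)) = 1537/207746 - 17317/21018/4 = 1537/207746 - 17317/21018*1/4 = 1537/207746 - 17317/84072 = -1734159409/8732810856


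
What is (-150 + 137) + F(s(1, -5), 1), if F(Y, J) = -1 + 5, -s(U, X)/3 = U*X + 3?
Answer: -9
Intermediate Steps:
s(U, X) = -9 - 3*U*X (s(U, X) = -3*(U*X + 3) = -3*(3 + U*X) = -9 - 3*U*X)
F(Y, J) = 4
(-150 + 137) + F(s(1, -5), 1) = (-150 + 137) + 4 = -13 + 4 = -9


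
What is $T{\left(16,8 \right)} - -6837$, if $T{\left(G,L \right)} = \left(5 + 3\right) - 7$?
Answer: $6838$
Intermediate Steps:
$T{\left(G,L \right)} = 1$ ($T{\left(G,L \right)} = 8 - 7 = 1$)
$T{\left(16,8 \right)} - -6837 = 1 - -6837 = 1 + 6837 = 6838$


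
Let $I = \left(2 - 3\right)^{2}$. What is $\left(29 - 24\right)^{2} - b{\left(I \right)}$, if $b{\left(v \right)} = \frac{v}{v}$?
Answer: $24$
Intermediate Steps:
$I = 1$ ($I = \left(-1\right)^{2} = 1$)
$b{\left(v \right)} = 1$
$\left(29 - 24\right)^{2} - b{\left(I \right)} = \left(29 - 24\right)^{2} - 1 = 5^{2} - 1 = 25 - 1 = 24$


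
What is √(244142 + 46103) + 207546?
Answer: 207546 + √290245 ≈ 2.0808e+5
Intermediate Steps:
√(244142 + 46103) + 207546 = √290245 + 207546 = 207546 + √290245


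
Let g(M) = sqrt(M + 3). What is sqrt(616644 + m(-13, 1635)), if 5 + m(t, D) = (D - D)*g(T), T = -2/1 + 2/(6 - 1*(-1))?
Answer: sqrt(616639) ≈ 785.26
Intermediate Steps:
T = -12/7 (T = -2*1 + 2/(6 + 1) = -2 + 2/7 = -12/7 ≈ -1.7143)
g(M) = sqrt(3 + M)
m(t, D) = -5 (m(t, D) = -5 + (D - D)*sqrt(3 - 12/7) = -5 + 0*sqrt(9/7) = -5 + 0*(3*sqrt(7)/7) = -5 + 0 = -5)
sqrt(616644 + m(-13, 1635)) = sqrt(616644 - 5) = sqrt(616639)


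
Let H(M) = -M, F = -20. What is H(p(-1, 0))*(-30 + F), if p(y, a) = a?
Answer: 0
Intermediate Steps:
H(p(-1, 0))*(-30 + F) = (-1*0)*(-30 - 20) = 0*(-50) = 0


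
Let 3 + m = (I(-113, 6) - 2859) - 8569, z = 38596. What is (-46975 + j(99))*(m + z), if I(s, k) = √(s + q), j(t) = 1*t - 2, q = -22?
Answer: -1273440870 - 140634*I*√15 ≈ -1.2734e+9 - 5.4467e+5*I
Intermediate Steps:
j(t) = -2 + t (j(t) = t - 2 = -2 + t)
I(s, k) = √(-22 + s) (I(s, k) = √(s - 22) = √(-22 + s))
m = -11431 + 3*I*√15 (m = -3 + ((√(-22 - 113) - 2859) - 8569) = -3 + ((√(-135) - 2859) - 8569) = -3 + ((3*I*√15 - 2859) - 8569) = -3 + ((-2859 + 3*I*√15) - 8569) = -3 + (-11428 + 3*I*√15) = -11431 + 3*I*√15 ≈ -11431.0 + 11.619*I)
(-46975 + j(99))*(m + z) = (-46975 + (-2 + 99))*((-11431 + 3*I*√15) + 38596) = (-46975 + 97)*(27165 + 3*I*√15) = -46878*(27165 + 3*I*√15) = -1273440870 - 140634*I*√15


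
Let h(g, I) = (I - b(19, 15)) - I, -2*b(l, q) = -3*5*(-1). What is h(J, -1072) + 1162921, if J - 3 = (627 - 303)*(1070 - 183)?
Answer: 2325857/2 ≈ 1.1629e+6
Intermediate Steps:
b(l, q) = -15/2 (b(l, q) = -(-3*5)*(-1)/2 = -(-15)*(-1)/2 = -1/2*15 = -15/2)
J = 287391 (J = 3 + (627 - 303)*(1070 - 183) = 3 + 324*887 = 3 + 287388 = 287391)
h(g, I) = 15/2 (h(g, I) = (I - 1*(-15/2)) - I = (I + 15/2) - I = (15/2 + I) - I = 15/2)
h(J, -1072) + 1162921 = 15/2 + 1162921 = 2325857/2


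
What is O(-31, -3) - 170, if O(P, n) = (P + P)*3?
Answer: -356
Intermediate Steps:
O(P, n) = 6*P (O(P, n) = (2*P)*3 = 6*P)
O(-31, -3) - 170 = 6*(-31) - 170 = -186 - 170 = -356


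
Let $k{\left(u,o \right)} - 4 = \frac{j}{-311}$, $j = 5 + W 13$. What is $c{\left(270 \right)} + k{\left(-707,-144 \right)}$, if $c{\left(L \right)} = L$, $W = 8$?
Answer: $\frac{85105}{311} \approx 273.65$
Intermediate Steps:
$j = 109$ ($j = 5 + 8 \cdot 13 = 5 + 104 = 109$)
$k{\left(u,o \right)} = \frac{1135}{311}$ ($k{\left(u,o \right)} = 4 + \frac{109}{-311} = 4 + 109 \left(- \frac{1}{311}\right) = 4 - \frac{109}{311} = \frac{1135}{311}$)
$c{\left(270 \right)} + k{\left(-707,-144 \right)} = 270 + \frac{1135}{311} = \frac{85105}{311}$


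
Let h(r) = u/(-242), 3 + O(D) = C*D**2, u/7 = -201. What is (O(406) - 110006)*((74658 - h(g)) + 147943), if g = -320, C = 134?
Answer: 1183912481250525/242 ≈ 4.8922e+12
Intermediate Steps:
u = -1407 (u = 7*(-201) = -1407)
O(D) = -3 + 134*D**2
h(r) = 1407/242 (h(r) = -1407/(-242) = -1407*(-1/242) = 1407/242)
(O(406) - 110006)*((74658 - h(g)) + 147943) = ((-3 + 134*406**2) - 110006)*((74658 - 1*1407/242) + 147943) = ((-3 + 134*164836) - 110006)*((74658 - 1407/242) + 147943) = ((-3 + 22088024) - 110006)*(18065829/242 + 147943) = (22088021 - 110006)*(53868035/242) = 21978015*(53868035/242) = 1183912481250525/242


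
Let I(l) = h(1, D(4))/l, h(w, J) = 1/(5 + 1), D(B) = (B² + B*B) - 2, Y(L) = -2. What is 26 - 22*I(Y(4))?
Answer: 167/6 ≈ 27.833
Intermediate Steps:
D(B) = -2 + 2*B² (D(B) = (B² + B²) - 2 = 2*B² - 2 = -2 + 2*B²)
h(w, J) = ⅙ (h(w, J) = 1/6 = ⅙)
I(l) = 1/(6*l)
26 - 22*I(Y(4)) = 26 - 11/(3*(-2)) = 26 - 11*(-1)/(3*2) = 26 - 22*(-1/12) = 26 + 11/6 = 167/6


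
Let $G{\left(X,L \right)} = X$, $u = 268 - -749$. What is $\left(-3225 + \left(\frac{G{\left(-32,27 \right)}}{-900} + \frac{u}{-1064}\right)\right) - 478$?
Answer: $- \frac{886718513}{239400} \approx -3703.9$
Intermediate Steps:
$u = 1017$ ($u = 268 + 749 = 1017$)
$\left(-3225 + \left(\frac{G{\left(-32,27 \right)}}{-900} + \frac{u}{-1064}\right)\right) - 478 = \left(-3225 + \left(- \frac{32}{-900} + \frac{1017}{-1064}\right)\right) - 478 = \left(-3225 + \left(\left(-32\right) \left(- \frac{1}{900}\right) + 1017 \left(- \frac{1}{1064}\right)\right)\right) - 478 = \left(-3225 + \left(\frac{8}{225} - \frac{1017}{1064}\right)\right) - 478 = \left(-3225 - \frac{220313}{239400}\right) - 478 = - \frac{772285313}{239400} - 478 = - \frac{886718513}{239400}$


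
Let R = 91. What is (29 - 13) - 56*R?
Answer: -5080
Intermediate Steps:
(29 - 13) - 56*R = (29 - 13) - 56*91 = 16 - 5096 = -5080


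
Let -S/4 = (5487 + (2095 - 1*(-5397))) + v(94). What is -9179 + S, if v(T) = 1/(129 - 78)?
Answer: -3115849/51 ≈ -61095.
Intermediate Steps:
v(T) = 1/51
S = -2647720/51 (S = -4*((5487 + (2095 - 1*(-5397))) + 1/51) = -4*((5487 + (2095 + 5397)) + 1/51) = -4*((5487 + 7492) + 1/51) = -4*(12979 + 1/51) = -4*661930/51 = -2647720/51 ≈ -51916.)
-9179 + S = -9179 - 2647720/51 = -3115849/51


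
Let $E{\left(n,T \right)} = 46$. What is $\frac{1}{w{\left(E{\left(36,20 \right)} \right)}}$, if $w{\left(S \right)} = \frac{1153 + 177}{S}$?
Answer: $\frac{23}{665} \approx 0.034586$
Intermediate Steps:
$w{\left(S \right)} = \frac{1330}{S}$
$\frac{1}{w{\left(E{\left(36,20 \right)} \right)}} = \frac{1}{1330 \cdot \frac{1}{46}} = \frac{1}{\frac{665}{23}} = \frac{23}{665}$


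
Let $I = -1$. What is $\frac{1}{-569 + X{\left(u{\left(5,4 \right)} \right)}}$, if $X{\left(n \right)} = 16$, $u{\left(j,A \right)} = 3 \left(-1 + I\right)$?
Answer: $- \frac{1}{553} \approx -0.0018083$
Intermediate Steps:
$u{\left(j,A \right)} = -6$ ($u{\left(j,A \right)} = 3 \left(-1 - 1\right) = 3 \left(-2\right) = -6$)
$\frac{1}{-569 + X{\left(u{\left(5,4 \right)} \right)}} = \frac{1}{-569 + 16} = \frac{1}{-553} = - \frac{1}{553}$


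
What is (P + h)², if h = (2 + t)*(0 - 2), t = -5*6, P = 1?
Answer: 3249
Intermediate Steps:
t = -30
h = 56 (h = (2 - 30)*(0 - 2) = -28*(-2) = 56)
(P + h)² = (1 + 56)² = 57² = 3249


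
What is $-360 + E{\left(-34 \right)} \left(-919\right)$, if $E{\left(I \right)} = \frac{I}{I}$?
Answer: $-1279$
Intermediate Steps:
$E{\left(I \right)} = 1$
$-360 + E{\left(-34 \right)} \left(-919\right) = -360 + 1 \left(-919\right) = -360 - 919 = -1279$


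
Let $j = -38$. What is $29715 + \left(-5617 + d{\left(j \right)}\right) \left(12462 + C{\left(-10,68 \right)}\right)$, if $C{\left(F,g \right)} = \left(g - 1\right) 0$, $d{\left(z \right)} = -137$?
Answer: $-71676633$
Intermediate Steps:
$C{\left(F,g \right)} = 0$ ($C{\left(F,g \right)} = \left(-1 + g\right) 0 = 0$)
$29715 + \left(-5617 + d{\left(j \right)}\right) \left(12462 + C{\left(-10,68 \right)}\right) = 29715 + \left(-5617 - 137\right) \left(12462 + 0\right) = 29715 - 71706348 = -71676633$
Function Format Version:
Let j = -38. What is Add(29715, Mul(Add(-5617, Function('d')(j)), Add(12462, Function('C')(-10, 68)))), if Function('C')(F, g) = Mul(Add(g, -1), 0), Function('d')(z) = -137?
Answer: -71676633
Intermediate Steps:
Function('C')(F, g) = 0 (Function('C')(F, g) = Mul(Add(-1, g), 0) = 0)
Add(29715, Mul(Add(-5617, Function('d')(j)), Add(12462, Function('C')(-10, 68)))) = Add(29715, Mul(Add(-5617, -137), Add(12462, 0))) = Add(29715, Mul(-5754, 12462)) = Add(29715, -71706348) = -71676633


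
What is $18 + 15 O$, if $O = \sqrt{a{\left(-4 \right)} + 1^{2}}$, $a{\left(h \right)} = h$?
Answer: $18 + 15 i \sqrt{3} \approx 18.0 + 25.981 i$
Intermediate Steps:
$O = i \sqrt{3}$ ($O = \sqrt{-4 + 1^{2}} = \sqrt{-4 + 1} = \sqrt{-3} = i \sqrt{3} \approx 1.732 i$)
$18 + 15 O = 18 + 15 i \sqrt{3}$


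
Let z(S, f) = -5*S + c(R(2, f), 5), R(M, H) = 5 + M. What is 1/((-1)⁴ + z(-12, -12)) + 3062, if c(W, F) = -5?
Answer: 171473/56 ≈ 3062.0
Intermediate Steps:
z(S, f) = -5 - 5*S (z(S, f) = -5*S - 5 = -5 - 5*S)
1/((-1)⁴ + z(-12, -12)) + 3062 = 1/((-1)⁴ + (-5 - 5*(-12))) + 3062 = 1/(1 + (-5 + 60)) + 3062 = 1/(1 + 55) + 3062 = 1/56 + 3062 = 171473/56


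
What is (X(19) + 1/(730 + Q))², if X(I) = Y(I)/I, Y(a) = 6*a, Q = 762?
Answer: 80156209/2226064 ≈ 36.008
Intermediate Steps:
X(I) = 6 (X(I) = (6*I)/I = 6)
(X(19) + 1/(730 + Q))² = (6 + 1/(730 + 762))² = (6 + 1/1492)² = (8953/1492)² = 80156209/2226064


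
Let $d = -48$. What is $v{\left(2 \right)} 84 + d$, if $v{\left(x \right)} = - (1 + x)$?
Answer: $-300$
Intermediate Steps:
$v{\left(x \right)} = -1 - x$
$v{\left(2 \right)} 84 + d = \left(-1 - 2\right) 84 - 48 = \left(-3\right) 84 - 48 = -252 - 48 = -300$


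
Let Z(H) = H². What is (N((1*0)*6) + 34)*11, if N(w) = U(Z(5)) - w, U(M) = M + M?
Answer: 924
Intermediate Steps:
U(M) = 2*M
N(w) = 50 - w (N(w) = 2*5² - w = 2*25 - w = 50 - w)
(N((1*0)*6) + 34)*11 = ((50 - 1*0*6) + 34)*11 = ((50 - 0*6) + 34)*11 = ((50 - 1*0) + 34)*11 = ((50 + 0) + 34)*11 = (50 + 34)*11 = 84*11 = 924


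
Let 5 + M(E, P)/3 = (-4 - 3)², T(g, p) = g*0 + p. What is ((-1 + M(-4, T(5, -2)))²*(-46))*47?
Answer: -37102082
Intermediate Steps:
T(g, p) = p (T(g, p) = 0 + p = p)
M(E, P) = 132 (M(E, P) = -15 + 3*(-4 - 3)² = -15 + 3*(-7)² = -15 + 3*49 = -15 + 147 = 132)
((-1 + M(-4, T(5, -2)))²*(-46))*47 = ((-1 + 132)²*(-46))*47 = (131²*(-46))*47 = (17161*(-46))*47 = -789406*47 = -37102082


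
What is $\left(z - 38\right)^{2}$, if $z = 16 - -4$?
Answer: $324$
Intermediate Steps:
$z = 20$ ($z = 16 + 4 = 20$)
$\left(z - 38\right)^{2} = \left(20 - 38\right)^{2} = \left(-18\right)^{2} = 324$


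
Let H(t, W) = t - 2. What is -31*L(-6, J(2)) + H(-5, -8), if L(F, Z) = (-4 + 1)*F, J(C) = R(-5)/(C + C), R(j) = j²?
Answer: -565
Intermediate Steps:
H(t, W) = -2 + t
J(C) = 25/(2*C) (J(C) = (-5)²/(C + C) = 25/((2*C)) = 25*(1/(2*C)) = 25/(2*C))
L(F, Z) = -3*F
-31*L(-6, J(2)) + H(-5, -8) = -(-93)*(-6) + (-2 - 5) = -31*18 - 7 = -558 - 7 = -565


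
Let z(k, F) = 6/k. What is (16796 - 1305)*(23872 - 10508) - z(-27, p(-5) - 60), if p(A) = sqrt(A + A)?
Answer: 1863195518/9 ≈ 2.0702e+8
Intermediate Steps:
p(A) = sqrt(2)*sqrt(A) (p(A) = sqrt(2*A) = sqrt(2)*sqrt(A))
(16796 - 1305)*(23872 - 10508) - z(-27, p(-5) - 60) = (16796 - 1305)*(23872 - 10508) - 6/(-27) = 15491*13364 - 6*(-1)/27 = 207021724 - 1*(-2/9) = 207021724 + 2/9 = 1863195518/9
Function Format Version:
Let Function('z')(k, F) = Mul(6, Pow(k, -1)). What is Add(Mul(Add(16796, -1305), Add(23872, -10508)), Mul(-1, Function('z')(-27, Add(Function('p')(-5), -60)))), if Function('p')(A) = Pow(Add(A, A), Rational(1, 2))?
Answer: Rational(1863195518, 9) ≈ 2.0702e+8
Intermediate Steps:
Function('p')(A) = Mul(Pow(2, Rational(1, 2)), Pow(A, Rational(1, 2))) (Function('p')(A) = Pow(Mul(2, A), Rational(1, 2)) = Mul(Pow(2, Rational(1, 2)), Pow(A, Rational(1, 2))))
Add(Mul(Add(16796, -1305), Add(23872, -10508)), Mul(-1, Function('z')(-27, Add(Function('p')(-5), -60)))) = Add(Mul(Add(16796, -1305), Add(23872, -10508)), Mul(-1, Mul(6, Pow(-27, -1)))) = Add(Mul(15491, 13364), Mul(-1, Mul(6, Rational(-1, 27)))) = Add(207021724, Mul(-1, Rational(-2, 9))) = Add(207021724, Rational(2, 9)) = Rational(1863195518, 9)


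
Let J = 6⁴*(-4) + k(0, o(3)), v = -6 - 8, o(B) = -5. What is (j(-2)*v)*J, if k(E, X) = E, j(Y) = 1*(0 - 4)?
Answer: -290304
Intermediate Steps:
j(Y) = -4 (j(Y) = 1*(-4) = -4)
v = -14
J = -5184 (J = 6⁴*(-4) + 0 = 1296*(-4) + 0 = -5184 + 0 = -5184)
(j(-2)*v)*J = -4*(-14)*(-5184) = 56*(-5184) = -290304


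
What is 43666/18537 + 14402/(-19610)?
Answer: 7963789/4912305 ≈ 1.6212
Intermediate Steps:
43666/18537 + 14402/(-19610) = 43666*(1/18537) + 14402*(-1/19610) = 43666/18537 - 7201/9805 = 7963789/4912305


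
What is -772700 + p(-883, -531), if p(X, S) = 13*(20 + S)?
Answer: -779343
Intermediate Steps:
p(X, S) = 260 + 13*S
-772700 + p(-883, -531) = -772700 + (260 + 13*(-531)) = -772700 + (260 - 6903) = -772700 - 6643 = -779343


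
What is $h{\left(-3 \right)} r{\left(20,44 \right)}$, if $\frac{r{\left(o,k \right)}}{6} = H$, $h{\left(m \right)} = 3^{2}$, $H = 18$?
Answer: $972$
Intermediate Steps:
$h{\left(m \right)} = 9$
$r{\left(o,k \right)} = 108$ ($r{\left(o,k \right)} = 6 \cdot 18 = 108$)
$h{\left(-3 \right)} r{\left(20,44 \right)} = 9 \cdot 108 = 972$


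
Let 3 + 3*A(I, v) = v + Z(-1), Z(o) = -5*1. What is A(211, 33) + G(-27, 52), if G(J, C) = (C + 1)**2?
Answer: 8452/3 ≈ 2817.3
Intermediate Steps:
Z(o) = -5
A(I, v) = -8/3 + v/3 (A(I, v) = -1 + (v - 5)/3 = -1 + (-5 + v)/3 = -1 + (-5/3 + v/3) = -8/3 + v/3)
G(J, C) = (1 + C)**2
A(211, 33) + G(-27, 52) = (-8/3 + (1/3)*33) + (1 + 52)**2 = (-8/3 + 11) + 53**2 = 25/3 + 2809 = 8452/3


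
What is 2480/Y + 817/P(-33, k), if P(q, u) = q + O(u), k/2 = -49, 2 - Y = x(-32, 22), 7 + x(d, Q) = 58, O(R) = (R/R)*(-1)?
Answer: -124353/1666 ≈ -74.642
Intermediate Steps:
O(R) = -1 (O(R) = 1*(-1) = -1)
x(d, Q) = 51 (x(d, Q) = -7 + 58 = 51)
Y = -49 (Y = 2 - 1*51 = 2 - 51 = -49)
k = -98 (k = 2*(-49) = -98)
P(q, u) = -1 + q (P(q, u) = q - 1 = -1 + q)
2480/Y + 817/P(-33, k) = 2480/(-49) + 817/(-1 - 33) = 2480*(-1/49) + 817/(-34) = -2480/49 + 817*(-1/34) = -2480/49 - 817/34 = -124353/1666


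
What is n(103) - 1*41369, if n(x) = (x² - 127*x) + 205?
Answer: -43636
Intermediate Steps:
n(x) = 205 + x² - 127*x
n(103) - 1*41369 = (205 + 103² - 127*103) - 1*41369 = (205 + 10609 - 13081) - 41369 = -2267 - 41369 = -43636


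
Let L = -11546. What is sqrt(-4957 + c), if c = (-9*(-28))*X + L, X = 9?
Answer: I*sqrt(14235) ≈ 119.31*I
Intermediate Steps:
c = -9278 (c = -9*(-28)*9 - 11546 = 252*9 - 11546 = 2268 - 11546 = -9278)
sqrt(-4957 + c) = sqrt(-4957 - 9278) = sqrt(-14235) = I*sqrt(14235)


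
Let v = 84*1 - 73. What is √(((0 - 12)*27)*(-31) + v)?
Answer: √10055 ≈ 100.27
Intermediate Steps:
v = 11 (v = 84 - 73 = 11)
√(((0 - 12)*27)*(-31) + v) = √(((0 - 12)*27)*(-31) + 11) = √(-12*27*(-31) + 11) = √(-324*(-31) + 11) = √(10044 + 11) = √10055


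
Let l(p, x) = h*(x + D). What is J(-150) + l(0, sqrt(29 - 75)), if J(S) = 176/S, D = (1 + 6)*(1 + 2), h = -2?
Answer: -3238/75 - 2*I*sqrt(46) ≈ -43.173 - 13.565*I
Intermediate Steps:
D = 21 (D = 7*3 = 21)
l(p, x) = -42 - 2*x (l(p, x) = -2*(x + 21) = -2*(21 + x) = -42 - 2*x)
J(-150) + l(0, sqrt(29 - 75)) = 176/(-150) + (-42 - 2*sqrt(29 - 75)) = 176*(-1/150) + (-42 - 2*I*sqrt(46)) = -88/75 + (-42 - 2*I*sqrt(46)) = -3238/75 - 2*I*sqrt(46)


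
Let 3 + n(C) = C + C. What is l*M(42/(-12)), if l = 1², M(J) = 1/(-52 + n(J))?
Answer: -1/62 ≈ -0.016129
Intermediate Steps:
n(C) = -3 + 2*C (n(C) = -3 + (C + C) = -3 + 2*C)
M(J) = 1/(-55 + 2*J) (M(J) = 1/(-52 + (-3 + 2*J)) = 1/(-55 + 2*J))
l = 1
l*M(42/(-12)) = 1/(-55 + 2*(42/(-12))) = 1/(-55 + 2*(42*(-1/12))) = 1/(-55 + 2*(-7/2)) = 1/(-55 - 7) = 1/(-62) = 1*(-1/62) = -1/62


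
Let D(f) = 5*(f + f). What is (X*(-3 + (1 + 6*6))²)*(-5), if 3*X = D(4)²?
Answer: -9248000/3 ≈ -3.0827e+6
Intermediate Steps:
D(f) = 10*f (D(f) = 5*(2*f) = 10*f)
X = 1600/3 (X = (10*4)²/3 = (⅓)*40² = (⅓)*1600 = 1600/3 ≈ 533.33)
(X*(-3 + (1 + 6*6))²)*(-5) = (1600*(-3 + (1 + 6*6))²/3)*(-5) = (1600*(-3 + (1 + 36))²/3)*(-5) = (1600*(-3 + 37)²/3)*(-5) = ((1600/3)*34²)*(-5) = ((1600/3)*1156)*(-5) = (1849600/3)*(-5) = -9248000/3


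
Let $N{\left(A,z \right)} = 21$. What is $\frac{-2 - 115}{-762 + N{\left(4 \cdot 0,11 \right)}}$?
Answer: $\frac{3}{19} \approx 0.15789$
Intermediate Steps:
$\frac{-2 - 115}{-762 + N{\left(4 \cdot 0,11 \right)}} = \frac{-2 - 115}{-762 + 21} = - \frac{117}{-741} = \left(-117\right) \left(- \frac{1}{741}\right) = \frac{3}{19}$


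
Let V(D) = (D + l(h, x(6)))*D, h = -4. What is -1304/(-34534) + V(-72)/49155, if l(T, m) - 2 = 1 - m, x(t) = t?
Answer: 8352724/56583959 ≈ 0.14762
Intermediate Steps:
l(T, m) = 3 - m (l(T, m) = 2 + (1 - m) = 3 - m)
V(D) = D*(-3 + D) (V(D) = (D + (3 - 1*6))*D = (D + (3 - 6))*D = (D - 3)*D = (-3 + D)*D = D*(-3 + D))
-1304/(-34534) + V(-72)/49155 = -1304/(-34534) - 72*(-3 - 72)/49155 = -1304*(-1/34534) - 72*(-75)*(1/49155) = 652/17267 + 5400*(1/49155) = 652/17267 + 360/3277 = 8352724/56583959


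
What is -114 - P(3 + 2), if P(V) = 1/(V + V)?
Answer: -1141/10 ≈ -114.10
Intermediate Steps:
P(V) = 1/(2*V)
-114 - P(3 + 2) = -114 - 1/(2*(3 + 2)) = -114 - 1/(2*5) = -114 - 1*⅒ = -114 - ⅒ = -1141/10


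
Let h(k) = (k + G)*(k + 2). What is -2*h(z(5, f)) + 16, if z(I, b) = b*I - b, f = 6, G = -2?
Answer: -1128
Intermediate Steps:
z(I, b) = -b + I*b (z(I, b) = I*b - b = -b + I*b)
h(k) = (-2 + k)*(2 + k) (h(k) = (k - 2)*(k + 2) = (-2 + k)*(2 + k))
-2*h(z(5, f)) + 16 = -2*(-4 + (6*(-1 + 5))**2) + 16 = -2*(-4 + (6*4)**2) + 16 = -2*(-4 + 24**2) + 16 = -2*(-4 + 576) + 16 = -2*572 + 16 = -1144 + 16 = -1128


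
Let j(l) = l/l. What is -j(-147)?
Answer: -1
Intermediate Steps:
j(l) = 1
-j(-147) = -1*1 = -1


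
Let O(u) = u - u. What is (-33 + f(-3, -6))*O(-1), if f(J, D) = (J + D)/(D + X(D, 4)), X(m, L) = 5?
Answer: 0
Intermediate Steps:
f(J, D) = (D + J)/(5 + D) (f(J, D) = (J + D)/(D + 5) = (D + J)/(5 + D))
O(u) = 0
(-33 + f(-3, -6))*O(-1) = (-33 + (-6 - 3)/(5 - 6))*0 = (-33 - 9/(-1))*0 = (-33 - 1*(-9))*0 = (-33 + 9)*0 = -24*0 = 0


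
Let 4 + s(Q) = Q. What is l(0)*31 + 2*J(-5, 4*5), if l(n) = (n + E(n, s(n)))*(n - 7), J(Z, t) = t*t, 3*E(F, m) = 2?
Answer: 1966/3 ≈ 655.33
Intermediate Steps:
s(Q) = -4 + Q
E(F, m) = ⅔ (E(F, m) = (⅓)*2 = ⅔)
J(Z, t) = t²
l(n) = (-7 + n)*(⅔ + n) (l(n) = (n + ⅔)*(n - 7) = (⅔ + n)*(-7 + n) = (-7 + n)*(⅔ + n))
l(0)*31 + 2*J(-5, 4*5) = (-14/3 + 0² - 19/3*0)*31 + 2*(4*5)² = (-14/3 + 0 + 0)*31 + 2*20² = -14/3*31 + 2*400 = -434/3 + 800 = 1966/3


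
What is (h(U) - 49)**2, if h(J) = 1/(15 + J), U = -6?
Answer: 193600/81 ≈ 2390.1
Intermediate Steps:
(h(U) - 49)**2 = (1/(15 - 6) - 49)**2 = (1/9 - 49)**2 = (-440/9)**2 = 193600/81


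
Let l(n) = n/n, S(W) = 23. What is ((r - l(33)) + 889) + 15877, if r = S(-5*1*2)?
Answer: 16788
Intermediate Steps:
r = 23
l(n) = 1
((r - l(33)) + 889) + 15877 = ((23 - 1*1) + 889) + 15877 = ((23 - 1) + 889) + 15877 = (22 + 889) + 15877 = 911 + 15877 = 16788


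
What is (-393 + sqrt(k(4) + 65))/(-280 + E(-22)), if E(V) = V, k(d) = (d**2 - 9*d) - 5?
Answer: 393/302 - sqrt(10)/151 ≈ 1.2804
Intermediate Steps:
k(d) = -5 + d**2 - 9*d
(-393 + sqrt(k(4) + 65))/(-280 + E(-22)) = (-393 + sqrt((-5 + 4**2 - 9*4) + 65))/(-280 - 22) = (-393 + sqrt((-5 + 16 - 36) + 65))/(-302) = (-393 + sqrt(-25 + 65))*(-1/302) = (-393 + sqrt(40))*(-1/302) = (-393 + 2*sqrt(10))*(-1/302) = 393/302 - sqrt(10)/151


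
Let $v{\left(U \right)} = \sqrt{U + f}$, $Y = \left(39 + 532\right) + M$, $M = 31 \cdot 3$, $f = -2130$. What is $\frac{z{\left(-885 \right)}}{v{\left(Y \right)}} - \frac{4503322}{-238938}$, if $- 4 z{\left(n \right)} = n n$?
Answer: $\frac{2251661}{119469} + \frac{783225 i \sqrt{1466}}{5864} \approx 18.847 + 5114.0 i$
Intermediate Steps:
$z{\left(n \right)} = - \frac{n^{2}}{4}$ ($z{\left(n \right)} = - \frac{n n}{4} = - \frac{n^{2}}{4}$)
$M = 93$
$Y = 664$ ($Y = \left(39 + 532\right) + 93 = 571 + 93 = 664$)
$v{\left(U \right)} = \sqrt{-2130 + U}$ ($v{\left(U \right)} = \sqrt{U - 2130} = \sqrt{-2130 + U}$)
$\frac{z{\left(-885 \right)}}{v{\left(Y \right)}} - \frac{4503322}{-238938} = \frac{\left(- \frac{1}{4}\right) \left(-885\right)^{2}}{\sqrt{-2130 + 664}} - \frac{4503322}{-238938} = \frac{\left(- \frac{1}{4}\right) 783225}{\sqrt{-1466}} - - \frac{2251661}{119469} = - \frac{783225}{4 i \sqrt{1466}} + \frac{2251661}{119469} = - \frac{783225 \left(- \frac{i \sqrt{1466}}{1466}\right)}{4} + \frac{2251661}{119469} = \frac{783225 i \sqrt{1466}}{5864} + \frac{2251661}{119469} = \frac{2251661}{119469} + \frac{783225 i \sqrt{1466}}{5864}$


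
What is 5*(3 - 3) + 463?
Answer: 463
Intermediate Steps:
5*(3 - 3) + 463 = 5*0 + 463 = 0 + 463 = 463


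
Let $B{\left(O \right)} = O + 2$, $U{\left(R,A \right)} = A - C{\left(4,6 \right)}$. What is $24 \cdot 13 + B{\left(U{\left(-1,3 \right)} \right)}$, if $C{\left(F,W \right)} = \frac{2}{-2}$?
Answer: $318$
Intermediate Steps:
$C{\left(F,W \right)} = -1$ ($C{\left(F,W \right)} = 2 \left(- \frac{1}{2}\right) = -1$)
$U{\left(R,A \right)} = 1 + A$ ($U{\left(R,A \right)} = A - -1 = A + 1 = 1 + A$)
$B{\left(O \right)} = 2 + O$
$24 \cdot 13 + B{\left(U{\left(-1,3 \right)} \right)} = 24 \cdot 13 + \left(2 + \left(1 + 3\right)\right) = 312 + \left(2 + 4\right) = 312 + 6 = 318$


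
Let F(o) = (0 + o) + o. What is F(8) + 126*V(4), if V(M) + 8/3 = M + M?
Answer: 688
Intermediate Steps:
V(M) = -8/3 + 2*M (V(M) = -8/3 + (M + M) = -8/3 + 2*M)
F(o) = 2*o (F(o) = o + o = 2*o)
F(8) + 126*V(4) = 2*8 + 126*(-8/3 + 2*4) = 16 + 126*(-8/3 + 8) = 16 + 126*(16/3) = 16 + 672 = 688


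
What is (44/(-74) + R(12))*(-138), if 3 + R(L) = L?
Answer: -42918/37 ≈ -1159.9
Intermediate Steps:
R(L) = -3 + L
(44/(-74) + R(12))*(-138) = (44/(-74) + (-3 + 12))*(-138) = (44*(-1/74) + 9)*(-138) = (-22/37 + 9)*(-138) = (311/37)*(-138) = -42918/37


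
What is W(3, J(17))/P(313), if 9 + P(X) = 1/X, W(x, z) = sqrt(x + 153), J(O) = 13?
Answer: -313*sqrt(39)/1408 ≈ -1.3883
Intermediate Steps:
W(x, z) = sqrt(153 + x)
P(X) = -9 + 1/X
W(3, J(17))/P(313) = sqrt(153 + 3)/(-9 + 1/313) = sqrt(156)/(-9 + 1/313) = (2*sqrt(39))/(-2816/313) = (2*sqrt(39))*(-313/2816) = -313*sqrt(39)/1408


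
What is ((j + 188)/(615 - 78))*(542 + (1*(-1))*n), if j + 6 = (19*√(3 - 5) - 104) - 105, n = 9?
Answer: -4797/179 + 10127*I*√2/537 ≈ -26.799 + 26.67*I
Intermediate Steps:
j = -215 + 19*I*√2 (j = -6 + ((19*√(3 - 5) - 104) - 105) = -6 + ((19*√(-2) - 104) - 105) = -6 + ((19*(I*√2) - 104) - 105) = -6 + ((19*I*√2 - 104) - 105) = -6 + ((-104 + 19*I*√2) - 105) = -6 + (-209 + 19*I*√2) = -215 + 19*I*√2 ≈ -215.0 + 26.87*I)
((j + 188)/(615 - 78))*(542 + (1*(-1))*n) = (((-215 + 19*I*√2) + 188)/(615 - 78))*(542 + (1*(-1))*9) = ((-27 + 19*I*√2)/537)*(542 - 1*9) = ((-27 + 19*I*√2)*(1/537))*(542 - 9) = (-9/179 + 19*I*√2/537)*533 = -4797/179 + 10127*I*√2/537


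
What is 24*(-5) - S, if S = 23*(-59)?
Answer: 1237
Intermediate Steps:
S = -1357
24*(-5) - S = 24*(-5) - 1*(-1357) = -120 + 1357 = 1237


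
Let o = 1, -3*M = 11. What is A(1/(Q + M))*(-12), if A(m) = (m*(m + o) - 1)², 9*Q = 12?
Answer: -44652/2401 ≈ -18.597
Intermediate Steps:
M = -11/3 (M = -⅓*11 = -11/3 ≈ -3.6667)
Q = 4/3 (Q = (⅑)*12 = 4/3 ≈ 1.3333)
A(m) = (-1 + m*(1 + m))² (A(m) = (m*(m + 1) - 1)² = (m*(1 + m) - 1)² = (-1 + m*(1 + m))²)
A(1/(Q + M))*(-12) = (-1 + 1/(4/3 - 11/3) + (1/(4/3 - 11/3))²)²*(-12) = (-1 + 1/(-7/3) + (1/(-7/3))²)²*(-12) = (-1 - 3/7 + (-3/7)²)²*(-12) = (-1 - 3/7 + 9/49)²*(-12) = (-61/49)²*(-12) = (3721/2401)*(-12) = -44652/2401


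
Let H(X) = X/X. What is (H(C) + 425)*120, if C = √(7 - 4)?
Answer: 51120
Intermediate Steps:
C = √3 ≈ 1.7320
H(X) = 1
(H(C) + 425)*120 = (1 + 425)*120 = 426*120 = 51120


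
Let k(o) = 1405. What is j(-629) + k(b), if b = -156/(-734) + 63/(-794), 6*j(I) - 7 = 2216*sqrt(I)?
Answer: 8437/6 + 1108*I*sqrt(629)/3 ≈ 1406.2 + 9262.8*I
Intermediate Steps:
j(I) = 7/6 + 1108*sqrt(I)/3 (j(I) = 7/6 + (2216*sqrt(I))/6 = 7/6 + 1108*sqrt(I)/3)
b = 38811/291398 (b = -156*(-1/734) + 63*(-1/794) = 78/367 - 63/794 = 38811/291398 ≈ 0.13319)
j(-629) + k(b) = (7/6 + 1108*sqrt(-629)/3) + 1405 = (7/6 + 1108*(I*sqrt(629))/3) + 1405 = (7/6 + 1108*I*sqrt(629)/3) + 1405 = 8437/6 + 1108*I*sqrt(629)/3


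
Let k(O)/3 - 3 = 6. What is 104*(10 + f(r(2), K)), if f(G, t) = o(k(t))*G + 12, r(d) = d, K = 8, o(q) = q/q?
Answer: 2496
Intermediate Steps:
k(O) = 27 (k(O) = 9 + 3*6 = 9 + 18 = 27)
o(q) = 1
f(G, t) = 12 + G (f(G, t) = 1*G + 12 = G + 12 = 12 + G)
104*(10 + f(r(2), K)) = 104*(10 + (12 + 2)) = 104*(10 + 14) = 104*24 = 2496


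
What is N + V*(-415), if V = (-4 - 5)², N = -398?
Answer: -34013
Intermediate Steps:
V = 81 (V = (-9)² = 81)
N + V*(-415) = -398 + 81*(-415) = -398 - 33615 = -34013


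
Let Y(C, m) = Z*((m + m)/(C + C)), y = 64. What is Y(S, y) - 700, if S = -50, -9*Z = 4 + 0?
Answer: -157372/225 ≈ -699.43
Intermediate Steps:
Z = -4/9 (Z = -(4 + 0)/9 = -1/9*4 = -4/9 ≈ -0.44444)
Y(C, m) = -4*m/(9*C) (Y(C, m) = -4*(m + m)/(9*(C + C)) = -4*2*m/(9*(2*C)) = -4*2*m*1/(2*C)/9 = -4*m/(9*C))
Y(S, y) - 700 = -4/9*64/(-50) - 700 = -4/9*64*(-1/50) - 700 = 128/225 - 700 = -157372/225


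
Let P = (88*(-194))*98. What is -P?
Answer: 1673056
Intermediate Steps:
P = -1673056 (P = -17072*98 = -1673056)
-P = -1*(-1673056) = 1673056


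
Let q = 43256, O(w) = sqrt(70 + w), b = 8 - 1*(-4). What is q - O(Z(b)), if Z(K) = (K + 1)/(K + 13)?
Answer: 43256 - sqrt(1763)/5 ≈ 43248.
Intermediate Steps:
b = 12 (b = 8 + 4 = 12)
Z(K) = (1 + K)/(13 + K)
q - O(Z(b)) = 43256 - sqrt(70 + (1 + 12)/(13 + 12)) = 43256 - sqrt(70 + 13/25) = 43256 - sqrt(1763/25) = 43256 - sqrt(1763)/5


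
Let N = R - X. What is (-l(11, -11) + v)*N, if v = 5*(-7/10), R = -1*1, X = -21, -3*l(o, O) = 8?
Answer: -50/3 ≈ -16.667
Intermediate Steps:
l(o, O) = -8/3 (l(o, O) = -⅓*8 = -8/3)
R = -1
v = -7/2 (v = 5*(-7*⅒) = 5*(-7/10) = -7/2 ≈ -3.5000)
N = 20 (N = -1 - 1*(-21) = -1 + 21 = 20)
(-l(11, -11) + v)*N = (-1*(-8/3) - 7/2)*20 = (8/3 - 7/2)*20 = -⅚*20 = -50/3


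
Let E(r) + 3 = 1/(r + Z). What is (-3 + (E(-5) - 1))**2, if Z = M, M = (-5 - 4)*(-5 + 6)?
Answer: 9801/196 ≈ 50.005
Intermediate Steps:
M = -9 (M = -9*1 = -9)
Z = -9
E(r) = -3 + 1/(-9 + r) (E(r) = -3 + 1/(r - 9) = -3 + 1/(-9 + r))
(-3 + (E(-5) - 1))**2 = (-3 + ((28 - 3*(-5))/(-9 - 5) - 1))**2 = (-3 + ((28 + 15)/(-14) - 1))**2 = (-3 + (-1/14*43 - 1))**2 = (-3 + (-43/14 - 1))**2 = (-3 - 57/14)**2 = (-99/14)**2 = 9801/196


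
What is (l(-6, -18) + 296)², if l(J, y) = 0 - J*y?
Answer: 35344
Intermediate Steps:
l(J, y) = -J*y (l(J, y) = 0 - J*y = -J*y)
(l(-6, -18) + 296)² = (-1*(-6)*(-18) + 296)² = (-108 + 296)² = 188² = 35344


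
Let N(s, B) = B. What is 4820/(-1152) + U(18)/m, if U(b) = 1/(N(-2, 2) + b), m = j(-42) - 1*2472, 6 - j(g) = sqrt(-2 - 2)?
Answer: -4579895819/1094608800 + I/60811600 ≈ -4.1841 + 1.6444e-8*I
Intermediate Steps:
j(g) = 6 - 2*I (j(g) = 6 - sqrt(-2 - 2) = 6 - sqrt(-4) = 6 - 2*I)
m = -2466 - 2*I (m = (6 - 2*I) - 1*2472 = (6 - 2*I) - 2472 = -2466 - 2*I ≈ -2466.0 - 2.0*I)
U(b) = 1/(2 + b)
4820/(-1152) + U(18)/m = 4820/(-1152) + 1/((2 + 18)*(-2466 - 2*I)) = 4820*(-1/1152) + ((-2466 + 2*I)/6081160)/20 = -1205/288 + ((-2466 + 2*I)/6081160)/20 = -1205/288 + (-2466 + 2*I)/121623200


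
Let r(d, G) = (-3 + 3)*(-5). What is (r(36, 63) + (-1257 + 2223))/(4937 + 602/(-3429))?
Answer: 3312414/16928371 ≈ 0.19567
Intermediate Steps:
r(d, G) = 0 (r(d, G) = 0*(-5) = 0)
(r(36, 63) + (-1257 + 2223))/(4937 + 602/(-3429)) = (0 + (-1257 + 2223))/(4937 + 602/(-3429)) = (0 + 966)/(4937 + 602*(-1/3429)) = 966/(4937 - 602/3429) = 966/(16928371/3429) = 966*(3429/16928371) = 3312414/16928371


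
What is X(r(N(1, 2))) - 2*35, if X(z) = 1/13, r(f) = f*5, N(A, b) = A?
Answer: -909/13 ≈ -69.923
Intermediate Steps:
r(f) = 5*f
X(z) = 1/13
X(r(N(1, 2))) - 2*35 = 1/13 - 2*35 = 1/13 - 1*70 = 1/13 - 70 = -909/13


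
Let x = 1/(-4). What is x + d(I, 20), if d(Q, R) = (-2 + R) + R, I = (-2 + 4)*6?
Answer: 151/4 ≈ 37.750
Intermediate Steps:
I = 12 (I = 2*6 = 12)
d(Q, R) = -2 + 2*R
x = -1/4 ≈ -0.25000
x + d(I, 20) = -1/4 + (-2 + 2*20) = -1/4 + (-2 + 40) = -1/4 + 38 = 151/4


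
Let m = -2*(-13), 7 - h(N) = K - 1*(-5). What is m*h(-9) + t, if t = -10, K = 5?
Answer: -88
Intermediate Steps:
h(N) = -3 (h(N) = 7 - (5 - 1*(-5)) = 7 - (5 + 5) = 7 - 1*10 = 7 - 10 = -3)
m = 26
m*h(-9) + t = 26*(-3) - 10 = -78 - 10 = -88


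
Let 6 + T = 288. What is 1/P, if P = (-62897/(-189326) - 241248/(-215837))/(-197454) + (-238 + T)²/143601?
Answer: 386223149390046382716/5204147237545727297 ≈ 74.214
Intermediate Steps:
T = 282 (T = -6 + 288 = 282)
P = 5204147237545727297/386223149390046382716 (P = (-62897/(-189326) - 241248/(-215837))/(-197454) + (-238 + 282)²/143601 = (-62897*(-1/189326) - 241248*(-1/215837))*(-1/197454) + 44²*(1/143601) = (62897/189326 + 241248/215837)*(-1/197454) + 1936*(1/143601) = (59250018637/40863555862)*(-1/197454) + 1936/143601 = -59250018637/8068672559175348 + 1936/143601 = 5204147237545727297/386223149390046382716 ≈ 0.013474)
1/P = 1/(5204147237545727297/386223149390046382716) = 386223149390046382716/5204147237545727297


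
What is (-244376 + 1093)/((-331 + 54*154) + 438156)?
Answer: -243283/446141 ≈ -0.54531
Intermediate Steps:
(-244376 + 1093)/((-331 + 54*154) + 438156) = -243283/((-331 + 8316) + 438156) = -243283/(7985 + 438156) = -243283/446141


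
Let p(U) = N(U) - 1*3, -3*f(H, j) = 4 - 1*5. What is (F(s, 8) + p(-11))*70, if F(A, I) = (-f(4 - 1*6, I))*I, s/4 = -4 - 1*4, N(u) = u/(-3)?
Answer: -140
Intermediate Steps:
N(u) = -u/3 (N(u) = u*(-⅓) = -u/3)
f(H, j) = ⅓ (f(H, j) = -(4 - 1*5)/3 = -(4 - 5)/3 = -⅓*(-1) = ⅓)
s = -32 (s = 4*(-4 - 1*4) = 4*(-4 - 4) = 4*(-8) = -32)
F(A, I) = -I/3 (F(A, I) = (-1*⅓)*I = -I/3)
p(U) = -3 - U/3 (p(U) = -U/3 - 1*3 = -U/3 - 3 = -3 - U/3)
(F(s, 8) + p(-11))*70 = (-⅓*8 + (-3 - ⅓*(-11)))*70 = (-8/3 + (-3 + 11/3))*70 = (-8/3 + ⅔)*70 = -2*70 = -140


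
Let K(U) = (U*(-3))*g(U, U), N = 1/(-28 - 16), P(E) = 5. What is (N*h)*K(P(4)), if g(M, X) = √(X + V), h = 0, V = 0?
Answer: 0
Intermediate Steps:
g(M, X) = √X (g(M, X) = √(X + 0) = √X)
N = -1/44 (N = 1/(-44) = -1/44 ≈ -0.022727)
K(U) = -3*U^(3/2) (K(U) = (U*(-3))*√U = (-3*U)*√U = -3*U^(3/2))
(N*h)*K(P(4)) = (-1/44*0)*(-15*√5) = 0*(-15*√5) = 0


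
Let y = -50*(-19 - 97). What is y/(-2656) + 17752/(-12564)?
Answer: -3750641/1042812 ≈ -3.5967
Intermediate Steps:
y = 5800 (y = -50*(-116) = 5800)
y/(-2656) + 17752/(-12564) = 5800/(-2656) + 17752/(-12564) = 5800*(-1/2656) + 17752*(-1/12564) = -725/332 - 4438/3141 = -3750641/1042812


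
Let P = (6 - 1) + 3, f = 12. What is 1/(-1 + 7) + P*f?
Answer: 577/6 ≈ 96.167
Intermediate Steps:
P = 8 (P = 5 + 3 = 8)
1/(-1 + 7) + P*f = 1/(-1 + 7) + 8*12 = 1/6 + 96 = 577/6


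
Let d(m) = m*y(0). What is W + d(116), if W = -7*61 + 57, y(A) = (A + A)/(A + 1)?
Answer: -370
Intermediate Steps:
y(A) = 2*A/(1 + A) (y(A) = (2*A)/(1 + A) = 2*A/(1 + A))
d(m) = 0 (d(m) = m*(2*0/(1 + 0)) = m*(2*0/1) = m*(2*0*1) = m*0 = 0)
W = -370 (W = -427 + 57 = -370)
W + d(116) = -370 + 0 = -370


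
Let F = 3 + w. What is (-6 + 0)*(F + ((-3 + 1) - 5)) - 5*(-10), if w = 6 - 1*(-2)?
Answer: 26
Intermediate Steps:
w = 8 (w = 6 + 2 = 8)
F = 11 (F = 3 + 8 = 11)
(-6 + 0)*(F + ((-3 + 1) - 5)) - 5*(-10) = (-6 + 0)*(11 + ((-3 + 1) - 5)) - 5*(-10) = -6*(11 + (-2 - 5)) + 50 = -6*(11 - 7) + 50 = -6*4 + 50 = -24 + 50 = 26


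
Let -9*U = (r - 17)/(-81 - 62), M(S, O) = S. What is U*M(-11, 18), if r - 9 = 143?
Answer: -15/13 ≈ -1.1538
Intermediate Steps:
r = 152 (r = 9 + 143 = 152)
U = 15/143 (U = -(152 - 17)/(9*(-81 - 62)) = -15/(-143) = -15*(-1)/143 = -1/9*(-135/143) = 15/143 ≈ 0.10490)
U*M(-11, 18) = (15/143)*(-11) = -15/13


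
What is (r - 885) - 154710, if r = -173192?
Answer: -328787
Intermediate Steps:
(r - 885) - 154710 = (-173192 - 885) - 154710 = -174077 - 154710 = -328787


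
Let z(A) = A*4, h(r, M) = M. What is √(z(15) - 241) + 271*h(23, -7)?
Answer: -1897 + I*√181 ≈ -1897.0 + 13.454*I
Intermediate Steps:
z(A) = 4*A
√(z(15) - 241) + 271*h(23, -7) = √(4*15 - 241) + 271*(-7) = √(60 - 241) - 1897 = √(-181) - 1897 = I*√181 - 1897 = -1897 + I*√181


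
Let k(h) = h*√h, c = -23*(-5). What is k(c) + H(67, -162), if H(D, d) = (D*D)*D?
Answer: 300763 + 115*√115 ≈ 3.0200e+5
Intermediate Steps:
H(D, d) = D³ (H(D, d) = D²*D = D³)
c = 115
k(h) = h^(3/2)
k(c) + H(67, -162) = 115^(3/2) + 67³ = 115*√115 + 300763 = 300763 + 115*√115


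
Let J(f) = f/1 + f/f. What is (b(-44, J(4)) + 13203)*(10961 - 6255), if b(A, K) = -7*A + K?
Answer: 63606296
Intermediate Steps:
J(f) = 1 + f (J(f) = f*1 + 1 = f + 1 = 1 + f)
b(A, K) = K - 7*A
(b(-44, J(4)) + 13203)*(10961 - 6255) = (((1 + 4) - 7*(-44)) + 13203)*(10961 - 6255) = ((5 + 308) + 13203)*4706 = (313 + 13203)*4706 = 13516*4706 = 63606296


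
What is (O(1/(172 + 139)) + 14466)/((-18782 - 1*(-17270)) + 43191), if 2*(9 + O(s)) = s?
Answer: 8992255/25924338 ≈ 0.34687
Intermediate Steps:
O(s) = -9 + s/2
(O(1/(172 + 139)) + 14466)/((-18782 - 1*(-17270)) + 43191) = ((-9 + 1/(2*(172 + 139))) + 14466)/((-18782 - 1*(-17270)) + 43191) = ((-9 + (1/2)/311) + 14466)/((-18782 + 17270) + 43191) = ((-9 + (1/2)*(1/311)) + 14466)/(-1512 + 43191) = ((-9 + 1/622) + 14466)/41679 = (-5597/622 + 14466)*(1/41679) = (8992255/622)*(1/41679) = 8992255/25924338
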